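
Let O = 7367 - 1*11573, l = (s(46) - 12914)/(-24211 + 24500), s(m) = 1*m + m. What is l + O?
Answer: -1228356/289 ≈ -4250.4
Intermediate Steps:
s(m) = 2*m (s(m) = m + m = 2*m)
l = -12822/289 (l = (2*46 - 12914)/(-24211 + 24500) = (92 - 12914)/289 = -12822*1/289 = -12822/289 ≈ -44.367)
O = -4206 (O = 7367 - 11573 = -4206)
l + O = -12822/289 - 4206 = -1228356/289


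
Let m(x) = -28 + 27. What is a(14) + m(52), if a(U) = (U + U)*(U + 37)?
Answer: 1427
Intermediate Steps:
a(U) = 2*U*(37 + U) (a(U) = (2*U)*(37 + U) = 2*U*(37 + U))
m(x) = -1
a(14) + m(52) = 2*14*(37 + 14) - 1 = 2*14*51 - 1 = 1428 - 1 = 1427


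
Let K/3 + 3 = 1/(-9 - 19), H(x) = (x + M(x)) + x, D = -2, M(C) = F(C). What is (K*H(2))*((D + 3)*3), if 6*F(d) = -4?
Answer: -1275/14 ≈ -91.071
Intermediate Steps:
F(d) = -⅔ (F(d) = (⅙)*(-4) = -⅔)
M(C) = -⅔
H(x) = -⅔ + 2*x (H(x) = (x - ⅔) + x = (-⅔ + x) + x = -⅔ + 2*x)
K = -255/28 (K = -9 + 3/(-9 - 19) = -9 + 3/(-28) = -9 + 3*(-1/28) = -9 - 3/28 = -255/28 ≈ -9.1071)
(K*H(2))*((D + 3)*3) = (-255*(-⅔ + 2*2)/28)*((-2 + 3)*3) = (-255*(-⅔ + 4)/28)*(1*3) = -255/28*10/3*3 = -425/14*3 = -1275/14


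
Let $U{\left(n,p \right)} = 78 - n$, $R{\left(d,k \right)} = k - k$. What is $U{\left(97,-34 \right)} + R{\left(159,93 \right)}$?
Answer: $-19$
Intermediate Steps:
$R{\left(d,k \right)} = 0$
$U{\left(97,-34 \right)} + R{\left(159,93 \right)} = \left(78 - 97\right) + 0 = -19 + 0 = -19$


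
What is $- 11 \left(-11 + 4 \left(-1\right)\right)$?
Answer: $165$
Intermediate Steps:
$- 11 \left(-11 + 4 \left(-1\right)\right) = - 11 \left(-11 - 4\right) = \left(-11\right) \left(-15\right) = 165$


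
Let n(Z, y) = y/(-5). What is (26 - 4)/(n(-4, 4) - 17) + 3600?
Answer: 320290/89 ≈ 3598.8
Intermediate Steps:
n(Z, y) = -y/5 (n(Z, y) = y*(-1/5) = -y/5)
(26 - 4)/(n(-4, 4) - 17) + 3600 = (26 - 4)/(-1/5*4 - 17) + 3600 = 22/(-4/5 - 17) + 3600 = 22/(-89/5) + 3600 = 22*(-5/89) + 3600 = -110/89 + 3600 = 320290/89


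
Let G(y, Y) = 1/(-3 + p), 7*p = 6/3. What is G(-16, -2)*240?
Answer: -1680/19 ≈ -88.421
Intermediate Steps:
p = 2/7 (p = (6/3)/7 = (6*(1/3))/7 = (1/7)*2 = 2/7 ≈ 0.28571)
G(y, Y) = -7/19 (G(y, Y) = 1/(-3 + 2/7) = 1/(-19/7) = -7/19)
G(-16, -2)*240 = -7/19*240 = -1680/19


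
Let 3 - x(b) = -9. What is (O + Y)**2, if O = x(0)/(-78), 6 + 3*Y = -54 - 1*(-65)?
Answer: 3481/1521 ≈ 2.2886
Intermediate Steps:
x(b) = 12 (x(b) = 3 - 1*(-9) = 3 + 9 = 12)
Y = 5/3 (Y = -2 + (-54 - 1*(-65))/3 = -2 + (-54 + 65)/3 = -2 + (1/3)*11 = -2 + 11/3 = 5/3 ≈ 1.6667)
O = -2/13 (O = 12/(-78) = 12*(-1/78) = -2/13 ≈ -0.15385)
(O + Y)**2 = (-2/13 + 5/3)**2 = (59/39)**2 = 3481/1521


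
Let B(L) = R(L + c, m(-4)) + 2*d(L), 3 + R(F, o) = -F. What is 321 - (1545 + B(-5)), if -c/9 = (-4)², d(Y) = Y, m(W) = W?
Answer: -1360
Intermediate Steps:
c = -144 (c = -9*(-4)² = -9*16 = -144)
R(F, o) = -3 - F
B(L) = 141 + L (B(L) = (-3 - (L - 144)) + 2*L = (-3 - (-144 + L)) + 2*L = (-3 + (144 - L)) + 2*L = (141 - L) + 2*L = 141 + L)
321 - (1545 + B(-5)) = 321 - (1545 + (141 - 5)) = 321 - (1545 + 136) = 321 - 1*1681 = 321 - 1681 = -1360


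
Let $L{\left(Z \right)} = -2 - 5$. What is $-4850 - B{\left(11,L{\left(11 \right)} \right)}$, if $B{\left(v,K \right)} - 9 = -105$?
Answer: $-4754$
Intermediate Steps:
$L{\left(Z \right)} = -7$ ($L{\left(Z \right)} = -2 - 5 = -7$)
$B{\left(v,K \right)} = -96$ ($B{\left(v,K \right)} = 9 - 105 = -96$)
$-4850 - B{\left(11,L{\left(11 \right)} \right)} = -4850 - -96 = -4850 + 96 = -4754$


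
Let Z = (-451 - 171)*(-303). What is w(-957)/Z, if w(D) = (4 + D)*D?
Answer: 304007/62822 ≈ 4.8392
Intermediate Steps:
Z = 188466 (Z = -622*(-303) = 188466)
w(D) = D*(4 + D)
w(-957)/Z = -957*(4 - 957)/188466 = -957*(-953)*(1/188466) = 912021*(1/188466) = 304007/62822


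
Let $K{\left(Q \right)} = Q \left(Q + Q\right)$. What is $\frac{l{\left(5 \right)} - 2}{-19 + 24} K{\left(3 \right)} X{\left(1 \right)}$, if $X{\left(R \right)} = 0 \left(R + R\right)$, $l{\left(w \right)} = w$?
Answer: $0$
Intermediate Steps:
$K{\left(Q \right)} = 2 Q^{2}$ ($K{\left(Q \right)} = Q 2 Q = 2 Q^{2}$)
$X{\left(R \right)} = 0$ ($X{\left(R \right)} = 0 \cdot 2 R = 0$)
$\frac{l{\left(5 \right)} - 2}{-19 + 24} K{\left(3 \right)} X{\left(1 \right)} = \frac{5 - 2}{-19 + 24} \cdot 2 \cdot 3^{2} \cdot 0 = \frac{3}{5} \cdot 2 \cdot 9 \cdot 0 = 3 \cdot \frac{1}{5} \cdot 18 \cdot 0 = \frac{3}{5} \cdot 18 \cdot 0 = \frac{54}{5} \cdot 0 = 0$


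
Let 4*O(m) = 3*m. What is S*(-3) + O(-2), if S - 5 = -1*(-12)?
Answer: -105/2 ≈ -52.500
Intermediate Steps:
S = 17 (S = 5 - 1*(-12) = 5 + 12 = 17)
O(m) = 3*m/4 (O(m) = (3*m)/4 = 3*m/4)
S*(-3) + O(-2) = 17*(-3) + (3/4)*(-2) = -51 - 3/2 = -105/2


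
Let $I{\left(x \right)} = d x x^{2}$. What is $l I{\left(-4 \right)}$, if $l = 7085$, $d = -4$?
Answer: $1813760$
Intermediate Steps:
$I{\left(x \right)} = - 4 x^{3}$ ($I{\left(x \right)} = - 4 x x^{2} = - 4 x^{3}$)
$l I{\left(-4 \right)} = 7085 \left(- 4 \left(-4\right)^{3}\right) = 7085 \left(\left(-4\right) \left(-64\right)\right) = 7085 \cdot 256 = 1813760$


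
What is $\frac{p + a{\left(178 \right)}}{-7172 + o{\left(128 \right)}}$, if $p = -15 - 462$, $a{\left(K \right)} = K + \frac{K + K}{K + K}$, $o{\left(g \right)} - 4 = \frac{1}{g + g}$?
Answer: $\frac{76288}{1835007} \approx 0.041574$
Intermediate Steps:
$o{\left(g \right)} = 4 + \frac{1}{2 g}$ ($o{\left(g \right)} = 4 + \frac{1}{g + g} = 4 + \frac{1}{2 g}$)
$a{\left(K \right)} = 1 + K$ ($a{\left(K \right)} = K + \frac{2 K}{2 K} = K + 2 K \frac{1}{2 K} = K + 1 = 1 + K$)
$p = -477$ ($p = -15 - 462 = -477$)
$\frac{p + a{\left(178 \right)}}{-7172 + o{\left(128 \right)}} = \frac{-477 + \left(1 + 178\right)}{-7172 + \left(4 + \frac{1}{2 \cdot 128}\right)} = \frac{-477 + 179}{-7172 + \left(4 + \frac{1}{2} \cdot \frac{1}{128}\right)} = - \frac{298}{-7172 + \left(4 + \frac{1}{256}\right)} = - \frac{298}{-7172 + \frac{1025}{256}} = - \frac{298}{- \frac{1835007}{256}} = \left(-298\right) \left(- \frac{256}{1835007}\right) = \frac{76288}{1835007}$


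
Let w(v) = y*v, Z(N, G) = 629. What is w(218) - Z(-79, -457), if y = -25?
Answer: -6079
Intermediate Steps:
w(v) = -25*v
w(218) - Z(-79, -457) = -25*218 - 1*629 = -5450 - 629 = -6079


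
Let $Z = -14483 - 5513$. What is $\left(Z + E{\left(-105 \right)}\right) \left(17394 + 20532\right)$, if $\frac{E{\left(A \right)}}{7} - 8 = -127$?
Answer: $-789960654$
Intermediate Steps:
$E{\left(A \right)} = -833$ ($E{\left(A \right)} = 56 + 7 \left(-127\right) = 56 - 889 = -833$)
$Z = -19996$
$\left(Z + E{\left(-105 \right)}\right) \left(17394 + 20532\right) = \left(-19996 - 833\right) \left(17394 + 20532\right) = \left(-20829\right) 37926 = -789960654$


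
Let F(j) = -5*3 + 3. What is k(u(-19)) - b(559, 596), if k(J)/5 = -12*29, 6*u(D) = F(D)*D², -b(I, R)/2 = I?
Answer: -622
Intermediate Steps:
b(I, R) = -2*I
F(j) = -12 (F(j) = -15 + 3 = -12)
u(D) = -2*D² (u(D) = (-12*D²)/6 = -2*D²)
k(J) = -1740 (k(J) = 5*(-12*29) = 5*(-348) = -1740)
k(u(-19)) - b(559, 596) = -1740 - (-2)*559 = -1740 - 1*(-1118) = -1740 + 1118 = -622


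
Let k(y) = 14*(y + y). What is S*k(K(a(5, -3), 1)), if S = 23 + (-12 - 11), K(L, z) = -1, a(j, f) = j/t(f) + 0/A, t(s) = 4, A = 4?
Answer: 0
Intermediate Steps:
a(j, f) = j/4 (a(j, f) = j/4 + 0/4 = j*(1/4) + 0*(1/4) = j/4 + 0 = j/4)
k(y) = 28*y (k(y) = 14*(2*y) = 28*y)
S = 0 (S = 23 - 23 = 0)
S*k(K(a(5, -3), 1)) = 0*(28*(-1)) = 0*(-28) = 0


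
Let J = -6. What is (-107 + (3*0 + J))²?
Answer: 12769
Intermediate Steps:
(-107 + (3*0 + J))² = (-107 + (3*0 - 6))² = (-107 + (0 - 6))² = (-107 - 6)² = (-113)² = 12769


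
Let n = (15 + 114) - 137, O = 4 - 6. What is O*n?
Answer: 16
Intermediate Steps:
O = -2
n = -8 (n = 129 - 137 = -8)
O*n = -2*(-8) = 16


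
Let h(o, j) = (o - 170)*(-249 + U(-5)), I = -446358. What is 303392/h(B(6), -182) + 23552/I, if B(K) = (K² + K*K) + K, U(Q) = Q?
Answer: 8429442700/651905859 ≈ 12.930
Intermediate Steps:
B(K) = K + 2*K² (B(K) = (K² + K²) + K = 2*K² + K = K + 2*K²)
h(o, j) = 43180 - 254*o (h(o, j) = (o - 170)*(-249 - 5) = (-170 + o)*(-254) = 43180 - 254*o)
303392/h(B(6), -182) + 23552/I = 303392/(43180 - 1524*(1 + 2*6)) + 23552/(-446358) = 303392/(43180 - 1524*(1 + 12)) + 23552*(-1/446358) = 303392/(43180 - 1524*13) - 11776/223179 = 303392/(43180 - 254*78) - 11776/223179 = 303392/(43180 - 19812) - 11776/223179 = 303392/23368 - 11776/223179 = 303392*(1/23368) - 11776/223179 = 37924/2921 - 11776/223179 = 8429442700/651905859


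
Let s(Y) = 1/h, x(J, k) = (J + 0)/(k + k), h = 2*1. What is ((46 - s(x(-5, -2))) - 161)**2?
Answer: 53361/4 ≈ 13340.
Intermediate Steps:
h = 2
x(J, k) = J/(2*k) (x(J, k) = J/((2*k)) = J*(1/(2*k)) = J/(2*k))
s(Y) = 1/2
((46 - s(x(-5, -2))) - 161)**2 = ((46 - 1*1/2) - 161)**2 = ((46 - 1/2) - 161)**2 = (91/2 - 161)**2 = (-231/2)**2 = 53361/4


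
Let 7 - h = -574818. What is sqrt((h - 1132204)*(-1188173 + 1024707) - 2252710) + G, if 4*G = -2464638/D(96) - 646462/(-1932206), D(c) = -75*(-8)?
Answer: -396816704519/386441200 + 2*sqrt(22777565726) ≈ 3.0082e+5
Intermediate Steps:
h = 574825 (h = 7 - 1*(-574818) = 7 + 574818 = 574825)
D(c) = 600
G = -396816704519/386441200 (G = (-2464638/600 - 646462/(-1932206))/4 = (-2464638*1/600 - 646462*(-1/1932206))/4 = (-410773/100 + 323231/966103)/4 = (1/4)*(-396816704519/96610300) = -396816704519/386441200 ≈ -1026.8)
sqrt((h - 1132204)*(-1188173 + 1024707) - 2252710) + G = sqrt((574825 - 1132204)*(-1188173 + 1024707) - 2252710) - 396816704519/386441200 = sqrt(-557379*(-163466) - 2252710) - 396816704519/386441200 = sqrt(91112515614 - 2252710) - 396816704519/386441200 = sqrt(91110262904) - 396816704519/386441200 = 2*sqrt(22777565726) - 396816704519/386441200 = -396816704519/386441200 + 2*sqrt(22777565726)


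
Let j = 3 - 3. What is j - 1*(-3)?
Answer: 3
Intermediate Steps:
j = 0
j - 1*(-3) = 0 - 1*(-3) = 0 + 3 = 3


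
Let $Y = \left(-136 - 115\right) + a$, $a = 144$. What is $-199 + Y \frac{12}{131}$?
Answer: $- \frac{27353}{131} \approx -208.8$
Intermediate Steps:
$Y = -107$ ($Y = \left(-136 - 115\right) + 144 = -251 + 144 = -107$)
$-199 + Y \frac{12}{131} = -199 - 107 \cdot \frac{12}{131} = -199 - 107 \cdot 12 \cdot \frac{1}{131} = -199 - \frac{1284}{131} = - \frac{27353}{131}$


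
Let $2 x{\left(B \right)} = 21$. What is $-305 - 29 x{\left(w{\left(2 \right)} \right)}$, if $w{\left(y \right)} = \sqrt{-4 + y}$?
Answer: $- \frac{1219}{2} \approx -609.5$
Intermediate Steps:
$x{\left(B \right)} = \frac{21}{2}$ ($x{\left(B \right)} = \frac{1}{2} \cdot 21 = \frac{21}{2}$)
$-305 - 29 x{\left(w{\left(2 \right)} \right)} = -305 - \frac{609}{2} = - \frac{1219}{2}$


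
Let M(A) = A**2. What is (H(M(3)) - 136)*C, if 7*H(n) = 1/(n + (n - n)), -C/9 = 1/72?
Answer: 8567/504 ≈ 16.998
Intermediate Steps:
C = -1/8 (C = -9/72 = -9*1/72 = -1/8 ≈ -0.12500)
H(n) = 1/(7*n) (H(n) = 1/(7*(n + (n - n))) = 1/(7*(n + 0)) = 1/(7*n))
(H(M(3)) - 136)*C = (1/(7*(3**2)) - 136)*(-1/8) = ((1/7)/9 - 136)*(-1/8) = ((1/7)*(1/9) - 136)*(-1/8) = (1/63 - 136)*(-1/8) = -8567/63*(-1/8) = 8567/504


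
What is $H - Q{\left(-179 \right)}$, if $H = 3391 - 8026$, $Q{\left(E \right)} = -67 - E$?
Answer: $-4747$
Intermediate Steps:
$H = -4635$ ($H = 3391 - 8026 = -4635$)
$H - Q{\left(-179 \right)} = -4635 - \left(-67 - -179\right) = -4635 - \left(-67 + 179\right) = -4635 - 112 = -4747$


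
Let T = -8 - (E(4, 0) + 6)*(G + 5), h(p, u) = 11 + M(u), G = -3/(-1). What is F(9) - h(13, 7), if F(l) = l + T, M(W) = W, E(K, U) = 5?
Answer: -105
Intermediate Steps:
G = 3 (G = -3*(-1) = 3)
h(p, u) = 11 + u
T = -96 (T = -8 - (5 + 6)*(3 + 5) = -8 - 11*8 = -8 - 1*88 = -8 - 88 = -96)
F(l) = -96 + l (F(l) = l - 96 = -96 + l)
F(9) - h(13, 7) = (-96 + 9) - (11 + 7) = -87 - 1*18 = -87 - 18 = -105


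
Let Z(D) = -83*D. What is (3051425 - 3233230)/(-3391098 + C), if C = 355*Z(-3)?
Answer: 181805/3302703 ≈ 0.055047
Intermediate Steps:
C = 88395 (C = 355*(-83*(-3)) = 355*249 = 88395)
(3051425 - 3233230)/(-3391098 + C) = (3051425 - 3233230)/(-3391098 + 88395) = -181805/(-3302703) = -181805*(-1/3302703) = 181805/3302703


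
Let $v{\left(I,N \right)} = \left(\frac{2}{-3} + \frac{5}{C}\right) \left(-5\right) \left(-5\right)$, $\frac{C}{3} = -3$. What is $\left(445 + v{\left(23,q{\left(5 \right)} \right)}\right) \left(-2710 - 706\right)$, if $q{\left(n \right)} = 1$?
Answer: $- \frac{12741680}{9} \approx -1.4157 \cdot 10^{6}$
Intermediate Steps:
$C = -9$ ($C = 3 \left(-3\right) = -9$)
$v{\left(I,N \right)} = - \frac{275}{9}$ ($v{\left(I,N \right)} = \left(\frac{2}{-3} + \frac{5}{-9}\right) \left(-5\right) \left(-5\right) = \left(2 \left(- \frac{1}{3}\right) + 5 \left(- \frac{1}{9}\right)\right) \left(-5\right) \left(-5\right) = \left(- \frac{2}{3} - \frac{5}{9}\right) \left(-5\right) \left(-5\right) = \left(- \frac{11}{9}\right) \left(-5\right) \left(-5\right) = \frac{55}{9} \left(-5\right) = - \frac{275}{9}$)
$\left(445 + v{\left(23,q{\left(5 \right)} \right)}\right) \left(-2710 - 706\right) = \left(445 - \frac{275}{9}\right) \left(-2710 - 706\right) = \frac{3730}{9} \left(-3416\right) = - \frac{12741680}{9}$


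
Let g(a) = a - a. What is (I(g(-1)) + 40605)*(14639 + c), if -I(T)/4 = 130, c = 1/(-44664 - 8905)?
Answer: 31434520310150/53569 ≈ 5.8680e+8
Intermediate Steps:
c = -1/53569 (c = 1/(-53569) = -1/53569 ≈ -1.8668e-5)
g(a) = 0
I(T) = -520 (I(T) = -4*130 = -520)
(I(g(-1)) + 40605)*(14639 + c) = (-520 + 40605)*(14639 - 1/53569) = 40085*(784196590/53569) = 31434520310150/53569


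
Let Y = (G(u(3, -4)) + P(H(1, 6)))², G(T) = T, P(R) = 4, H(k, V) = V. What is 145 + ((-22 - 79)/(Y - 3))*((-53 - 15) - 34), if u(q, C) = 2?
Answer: 5029/11 ≈ 457.18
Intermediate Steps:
Y = 36 (Y = (2 + 4)² = 6² = 36)
145 + ((-22 - 79)/(Y - 3))*((-53 - 15) - 34) = 145 + ((-22 - 79)/(36 - 3))*((-53 - 15) - 34) = 145 + (-101/33)*(-68 - 34) = 145 - 101*1/33*(-102) = 145 - 101/33*(-102) = 145 + 3434/11 = 5029/11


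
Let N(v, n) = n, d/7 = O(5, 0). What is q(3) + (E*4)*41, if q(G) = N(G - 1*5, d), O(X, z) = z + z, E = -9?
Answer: -1476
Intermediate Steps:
O(X, z) = 2*z
d = 0 (d = 7*(2*0) = 7*0 = 0)
q(G) = 0
q(3) + (E*4)*41 = 0 - 9*4*41 = 0 - 36*41 = 0 - 1476 = -1476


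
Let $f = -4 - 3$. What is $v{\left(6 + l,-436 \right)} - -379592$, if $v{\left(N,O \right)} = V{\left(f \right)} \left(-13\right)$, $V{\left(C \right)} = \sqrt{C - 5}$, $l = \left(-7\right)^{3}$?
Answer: $379592 - 26 i \sqrt{3} \approx 3.7959 \cdot 10^{5} - 45.033 i$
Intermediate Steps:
$f = -7$ ($f = -4 - 3 = -7$)
$l = -343$
$V{\left(C \right)} = \sqrt{-5 + C}$
$v{\left(N,O \right)} = - 26 i \sqrt{3}$ ($v{\left(N,O \right)} = \sqrt{-5 - 7} \left(-13\right) = \sqrt{-12} \left(-13\right) = 2 i \sqrt{3} \left(-13\right) = - 26 i \sqrt{3}$)
$v{\left(6 + l,-436 \right)} - -379592 = - 26 i \sqrt{3} - -379592 = - 26 i \sqrt{3} + 379592 = 379592 - 26 i \sqrt{3}$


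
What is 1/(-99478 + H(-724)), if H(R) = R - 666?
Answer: -1/100868 ≈ -9.9139e-6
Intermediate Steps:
H(R) = -666 + R
1/(-99478 + H(-724)) = 1/(-99478 + (-666 - 724)) = 1/(-99478 - 1390) = 1/(-100868) = -1/100868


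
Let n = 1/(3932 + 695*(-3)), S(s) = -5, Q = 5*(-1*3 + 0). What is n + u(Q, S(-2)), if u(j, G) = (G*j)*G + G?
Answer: -701859/1847 ≈ -380.00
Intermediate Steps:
Q = -15 (Q = 5*(-3 + 0) = 5*(-3) = -15)
u(j, G) = G + j*G² (u(j, G) = j*G² + G = G + j*G²)
n = 1/1847 (n = 1/(3932 - 2085) = 1/1847 ≈ 0.00054142)
n + u(Q, S(-2)) = 1/1847 - 5*(1 - 5*(-15)) = 1/1847 - 5*(1 + 75) = 1/1847 - 5*76 = 1/1847 - 380 = -701859/1847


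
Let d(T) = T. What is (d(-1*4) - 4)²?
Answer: 64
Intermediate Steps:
(d(-1*4) - 4)² = (-1*4 - 4)² = (-4 - 4)² = (-8)² = 64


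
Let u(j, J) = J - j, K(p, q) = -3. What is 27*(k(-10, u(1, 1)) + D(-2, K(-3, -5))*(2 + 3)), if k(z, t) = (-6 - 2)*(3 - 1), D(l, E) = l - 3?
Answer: -1107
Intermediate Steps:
D(l, E) = -3 + l
k(z, t) = -16 (k(z, t) = -8*2 = -16)
27*(k(-10, u(1, 1)) + D(-2, K(-3, -5))*(2 + 3)) = 27*(-16 + (-3 - 2)*(2 + 3)) = 27*(-16 - 5*5) = 27*(-16 - 25) = 27*(-41) = -1107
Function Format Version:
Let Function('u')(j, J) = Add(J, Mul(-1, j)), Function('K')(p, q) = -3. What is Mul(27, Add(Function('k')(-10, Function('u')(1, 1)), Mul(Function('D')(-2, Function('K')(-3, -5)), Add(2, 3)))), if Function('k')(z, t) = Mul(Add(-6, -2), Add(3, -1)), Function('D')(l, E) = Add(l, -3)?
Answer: -1107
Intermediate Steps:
Function('D')(l, E) = Add(-3, l)
Function('k')(z, t) = -16 (Function('k')(z, t) = Mul(-8, 2) = -16)
Mul(27, Add(Function('k')(-10, Function('u')(1, 1)), Mul(Function('D')(-2, Function('K')(-3, -5)), Add(2, 3)))) = Mul(27, Add(-16, Mul(Add(-3, -2), Add(2, 3)))) = Mul(27, Add(-16, Mul(-5, 5))) = Mul(27, Add(-16, -25)) = Mul(27, -41) = -1107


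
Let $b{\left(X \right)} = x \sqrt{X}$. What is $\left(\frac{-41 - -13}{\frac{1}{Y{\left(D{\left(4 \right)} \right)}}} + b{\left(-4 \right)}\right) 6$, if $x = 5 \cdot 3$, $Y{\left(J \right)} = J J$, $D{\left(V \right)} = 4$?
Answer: $-2688 + 180 i \approx -2688.0 + 180.0 i$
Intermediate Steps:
$Y{\left(J \right)} = J^{2}$
$x = 15$
$b{\left(X \right)} = 15 \sqrt{X}$
$\left(\frac{-41 - -13}{\frac{1}{Y{\left(D{\left(4 \right)} \right)}}} + b{\left(-4 \right)}\right) 6 = \left(\frac{-41 - -13}{\frac{1}{4^{2}}} + 15 \sqrt{-4}\right) 6 = \left(\frac{-41 + 13}{\frac{1}{16}} + 15 \cdot 2 i\right) 6 = \left(- 28 \frac{1}{\frac{1}{16}} + 30 i\right) 6 = \left(\left(-28\right) 16 + 30 i\right) 6 = \left(-448 + 30 i\right) 6 = -2688 + 180 i$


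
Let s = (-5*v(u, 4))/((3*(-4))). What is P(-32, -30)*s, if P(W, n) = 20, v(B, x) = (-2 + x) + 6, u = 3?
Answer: 200/3 ≈ 66.667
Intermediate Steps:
v(B, x) = 4 + x
s = 10/3 (s = (-5*(4 + 4))/((3*(-4))) = -5*8/(-12) = -40*(-1/12) = 10/3 ≈ 3.3333)
P(-32, -30)*s = 20*(10/3) = 200/3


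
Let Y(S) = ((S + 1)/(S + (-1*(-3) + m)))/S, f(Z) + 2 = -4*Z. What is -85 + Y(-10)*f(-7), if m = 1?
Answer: -889/10 ≈ -88.900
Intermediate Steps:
f(Z) = -2 - 4*Z
Y(S) = (1 + S)/(S*(4 + S)) (Y(S) = ((S + 1)/(S + (-1*(-3) + 1)))/S = ((1 + S)/(S + (3 + 1)))/S = ((1 + S)/(S + 4))/S = ((1 + S)/(4 + S))/S = (1 + S)/(S*(4 + S)))
-85 + Y(-10)*f(-7) = -85 + ((1 - 10)/((-10)*(4 - 10)))*(-2 - 4*(-7)) = -85 + (-⅒*(-9)/(-6))*(-2 + 28) = -85 - ⅒*(-⅙)*(-9)*26 = -85 - 3/20*26 = -85 - 39/10 = -889/10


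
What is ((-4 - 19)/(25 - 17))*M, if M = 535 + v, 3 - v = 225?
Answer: -7199/8 ≈ -899.88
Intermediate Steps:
v = -222 (v = 3 - 1*225 = 3 - 225 = -222)
M = 313 (M = 535 - 222 = 313)
((-4 - 19)/(25 - 17))*M = ((-4 - 19)/(25 - 17))*313 = -23/8*313 = -7199/8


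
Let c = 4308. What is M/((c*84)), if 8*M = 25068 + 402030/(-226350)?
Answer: 7004617/808984960 ≈ 0.0086585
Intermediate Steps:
M = 63041553/20120 (M = (25068 + 402030/(-226350))/8 = (25068 + 402030*(-1/226350))/8 = (25068 - 4467/2515)/8 = (⅛)*(63041553/2515) = 63041553/20120 ≈ 3133.3)
M/((c*84)) = 63041553/(20120*((4308*84))) = (63041553/20120)/361872 = (63041553/20120)*(1/361872) = 7004617/808984960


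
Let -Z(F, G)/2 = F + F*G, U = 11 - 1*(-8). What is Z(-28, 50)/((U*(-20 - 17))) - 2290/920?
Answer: -423739/64676 ≈ -6.5517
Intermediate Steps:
U = 19 (U = 11 + 8 = 19)
Z(F, G) = -2*F - 2*F*G (Z(F, G) = -2*(F + F*G) = -2*F - 2*F*G)
Z(-28, 50)/((U*(-20 - 17))) - 2290/920 = (-2*(-28)*(1 + 50))/((19*(-20 - 17))) - 2290/920 = (-2*(-28)*51)/((19*(-37))) - 2290*1/920 = 2856/(-703) - 229/92 = 2856*(-1/703) - 229/92 = -2856/703 - 229/92 = -423739/64676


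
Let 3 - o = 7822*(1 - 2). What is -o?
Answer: -7825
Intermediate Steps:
o = 7825 (o = 3 - 7822*(1 - 2) = 3 - 7822*(-1) = 3 - 1*(-7822) = 3 + 7822 = 7825)
-o = -1*7825 = -7825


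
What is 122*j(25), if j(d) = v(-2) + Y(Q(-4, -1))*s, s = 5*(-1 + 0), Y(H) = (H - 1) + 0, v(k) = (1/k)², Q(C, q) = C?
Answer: 6161/2 ≈ 3080.5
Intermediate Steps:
v(k) = k⁻²
Y(H) = -1 + H (Y(H) = (-1 + H) + 0 = -1 + H)
s = -5 (s = 5*(-1) = -5)
j(d) = 101/4 (j(d) = (-2)⁻² + (-1 - 4)*(-5) = ¼ - 5*(-5) = ¼ + 25 = 101/4)
122*j(25) = 122*(101/4) = 6161/2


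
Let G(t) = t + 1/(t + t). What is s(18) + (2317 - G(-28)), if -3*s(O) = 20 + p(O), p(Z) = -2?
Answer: 130985/56 ≈ 2339.0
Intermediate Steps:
G(t) = t + 1/(2*t)
s(O) = -6 (s(O) = -(20 - 2)/3 = -⅓*18 = -6)
s(18) + (2317 - G(-28)) = -6 + (2317 - (-28 + (½)/(-28))) = -6 + (2317 - (-28 + (½)*(-1/28))) = -6 + (2317 - (-28 - 1/56)) = -6 + (2317 - 1*(-1569/56)) = -6 + (2317 + 1569/56) = -6 + 131321/56 = 130985/56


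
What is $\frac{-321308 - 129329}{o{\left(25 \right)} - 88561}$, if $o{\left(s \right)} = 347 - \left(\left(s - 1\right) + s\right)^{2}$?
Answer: $\frac{450637}{90615} \approx 4.9731$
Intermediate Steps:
$o{\left(s \right)} = 347 - \left(-1 + 2 s\right)^{2}$ ($o{\left(s \right)} = 347 - \left(\left(-1 + s\right) + s\right)^{2} = 347 - \left(-1 + 2 s\right)^{2}$)
$\frac{-321308 - 129329}{o{\left(25 \right)} - 88561} = \frac{-321308 - 129329}{\left(347 - \left(-1 + 2 \cdot 25\right)^{2}\right) - 88561} = - \frac{450637}{\left(347 - \left(-1 + 50\right)^{2}\right) - 88561} = - \frac{450637}{\left(347 - 49^{2}\right) - 88561} = - \frac{450637}{\left(347 - 2401\right) - 88561} = - \frac{450637}{-2054 - 88561} = - \frac{450637}{-90615} = \left(-450637\right) \left(- \frac{1}{90615}\right) = \frac{450637}{90615}$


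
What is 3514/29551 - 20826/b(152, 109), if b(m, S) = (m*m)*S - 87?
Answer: 8233697860/74416776199 ≈ 0.11064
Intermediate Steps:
b(m, S) = -87 + S*m² (b(m, S) = m²*S - 87 = S*m² - 87 = -87 + S*m²)
3514/29551 - 20826/b(152, 109) = 3514/29551 - 20826/(-87 + 109*152²) = 3514*(1/29551) - 20826/(-87 + 109*23104) = 3514/29551 - 20826/(-87 + 2518336) = 3514/29551 - 20826/2518249 = 8233697860/74416776199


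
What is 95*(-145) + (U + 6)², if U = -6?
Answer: -13775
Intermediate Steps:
95*(-145) + (U + 6)² = 95*(-145) + (-6 + 6)² = -13775 + 0² = -13775 + 0 = -13775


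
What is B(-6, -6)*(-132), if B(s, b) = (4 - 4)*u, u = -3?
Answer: 0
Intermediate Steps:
B(s, b) = 0 (B(s, b) = (4 - 4)*(-3) = 0*(-3) = 0)
B(-6, -6)*(-132) = 0*(-132) = 0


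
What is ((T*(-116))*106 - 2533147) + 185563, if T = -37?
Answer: -1892632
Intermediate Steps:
((T*(-116))*106 - 2533147) + 185563 = (-37*(-116)*106 - 2533147) + 185563 = (4292*106 - 2533147) + 185563 = (454952 - 2533147) + 185563 = -2078195 + 185563 = -1892632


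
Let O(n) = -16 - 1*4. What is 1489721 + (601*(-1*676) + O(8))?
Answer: 1083425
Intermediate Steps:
O(n) = -20 (O(n) = -16 - 4 = -20)
1489721 + (601*(-1*676) + O(8)) = 1489721 + (601*(-1*676) - 20) = 1489721 + (601*(-676) - 20) = 1489721 + (-406276 - 20) = 1489721 - 406296 = 1083425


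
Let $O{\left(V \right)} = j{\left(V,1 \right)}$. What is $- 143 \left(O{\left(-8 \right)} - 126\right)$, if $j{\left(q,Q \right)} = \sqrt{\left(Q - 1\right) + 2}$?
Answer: $18018 - 143 \sqrt{2} \approx 17816.0$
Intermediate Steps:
$j{\left(q,Q \right)} = \sqrt{1 + Q}$ ($j{\left(q,Q \right)} = \sqrt{\left(-1 + Q\right) + 2} = \sqrt{1 + Q}$)
$O{\left(V \right)} = \sqrt{2}$ ($O{\left(V \right)} = \sqrt{1 + 1} = \sqrt{2}$)
$- 143 \left(O{\left(-8 \right)} - 126\right) = - 143 \left(\sqrt{2} - 126\right) = - 143 \left(-126 + \sqrt{2}\right) = 18018 - 143 \sqrt{2}$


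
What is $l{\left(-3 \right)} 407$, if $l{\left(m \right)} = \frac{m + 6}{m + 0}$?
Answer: $-407$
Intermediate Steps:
$l{\left(m \right)} = \frac{6 + m}{m}$
$l{\left(-3 \right)} 407 = \frac{6 - 3}{-3} \cdot 407 = \left(- \frac{1}{3}\right) 3 \cdot 407 = \left(-1\right) 407 = -407$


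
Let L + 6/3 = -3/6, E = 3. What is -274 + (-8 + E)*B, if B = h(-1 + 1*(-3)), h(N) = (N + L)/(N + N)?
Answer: -4449/16 ≈ -278.06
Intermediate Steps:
L = -5/2 (L = -2 - 3/6 = -2 - 3*⅙ = -2 - ½ = -5/2 ≈ -2.5000)
h(N) = (-5/2 + N)/(2*N) (h(N) = (N - 5/2)/(N + N) = (-5/2 + N)/((2*N)) = (-5/2 + N)*(1/(2*N)) = (-5/2 + N)/(2*N))
B = 13/16 (B = (-5 + 2*(-1 + 1*(-3)))/(4*(-1 + 1*(-3))) = (-5 + 2*(-1 - 3))/(4*(-1 - 3)) = (¼)*(-5 + 2*(-4))/(-4) = (¼)*(-¼)*(-5 - 8) = (¼)*(-¼)*(-13) = 13/16 ≈ 0.81250)
-274 + (-8 + E)*B = -274 + (-8 + 3)*(13/16) = -274 - 5*13/16 = -274 - 65/16 = -4449/16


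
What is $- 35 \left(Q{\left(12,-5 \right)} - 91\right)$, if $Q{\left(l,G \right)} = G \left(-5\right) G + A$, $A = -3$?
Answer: $7665$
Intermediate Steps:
$Q{\left(l,G \right)} = -3 - 5 G^{2}$ ($Q{\left(l,G \right)} = G \left(-5\right) G - 3 = - 5 G G - 3 = - 5 G^{2} - 3 = -3 - 5 G^{2}$)
$- 35 \left(Q{\left(12,-5 \right)} - 91\right) = - 35 \left(\left(-3 - 5 \left(-5\right)^{2}\right) - 91\right) = - 35 \left(\left(-3 - 125\right) - 91\right) = - 35 \left(-128 - 91\right) = \left(-35\right) \left(-219\right) = 7665$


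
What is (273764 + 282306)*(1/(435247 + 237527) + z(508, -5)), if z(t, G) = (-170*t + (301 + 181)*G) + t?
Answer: -16509823616043545/336387 ≈ -4.9080e+10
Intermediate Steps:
z(t, G) = -169*t + 482*G (z(t, G) = (-170*t + 482*G) + t = -169*t + 482*G)
(273764 + 282306)*(1/(435247 + 237527) + z(508, -5)) = (273764 + 282306)*(1/(435247 + 237527) + (-169*508 + 482*(-5))) = 556070*(1/672774 + (-85852 - 2410)) = 556070*(1/672774 - 88262) = 556070*(-59380378787/672774) = -16509823616043545/336387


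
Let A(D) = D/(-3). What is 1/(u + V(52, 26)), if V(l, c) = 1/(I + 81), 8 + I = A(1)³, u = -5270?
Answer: -1970/10381873 ≈ -0.00018975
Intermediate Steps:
A(D) = -D/3 (A(D) = D*(-⅓) = -D/3)
I = -217/27 (I = -8 + (-⅓*1)³ = -8 + (-⅓)³ = -8 - 1/27 = -217/27 ≈ -8.0370)
V(l, c) = 27/1970 (V(l, c) = 1/(-217/27 + 81) = 1/(1970/27) = 27/1970)
1/(u + V(52, 26)) = 1/(-5270 + 27/1970) = 1/(-10381873/1970) = -1970/10381873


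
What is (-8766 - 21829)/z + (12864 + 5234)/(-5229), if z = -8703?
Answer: 91643/1685481 ≈ 0.054372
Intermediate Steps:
(-8766 - 21829)/z + (12864 + 5234)/(-5229) = (-8766 - 21829)/(-8703) + (12864 + 5234)/(-5229) = -30595*(-1/8703) + 18098*(-1/5229) = 30595/8703 - 18098/5229 = 91643/1685481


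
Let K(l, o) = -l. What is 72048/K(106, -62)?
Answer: -36024/53 ≈ -679.70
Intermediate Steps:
72048/K(106, -62) = 72048/((-1*106)) = 72048/(-106) = 72048*(-1/106) = -36024/53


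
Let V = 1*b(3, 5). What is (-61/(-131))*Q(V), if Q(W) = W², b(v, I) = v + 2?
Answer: 1525/131 ≈ 11.641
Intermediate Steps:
b(v, I) = 2 + v
V = 5 (V = 1*(2 + 3) = 1*5 = 5)
(-61/(-131))*Q(V) = -61/(-131)*5² = -61*(-1/131)*25 = (61/131)*25 = 1525/131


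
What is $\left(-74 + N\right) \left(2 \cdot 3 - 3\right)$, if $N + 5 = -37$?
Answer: $-348$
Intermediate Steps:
$N = -42$ ($N = -5 - 37 = -42$)
$\left(-74 + N\right) \left(2 \cdot 3 - 3\right) = \left(-74 - 42\right) \left(2 \cdot 3 - 3\right) = - 116 \left(6 - 3\right) = \left(-116\right) 3 = -348$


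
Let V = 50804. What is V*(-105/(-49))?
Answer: 762060/7 ≈ 1.0887e+5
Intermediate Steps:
V*(-105/(-49)) = 50804*(-105/(-49)) = 50804*(-105*(-1/49)) = 50804*(15/7) = 762060/7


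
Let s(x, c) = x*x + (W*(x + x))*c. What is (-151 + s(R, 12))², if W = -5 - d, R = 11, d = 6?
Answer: 8608356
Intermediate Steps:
W = -11 (W = -5 - 1*6 = -5 - 6 = -11)
s(x, c) = x² - 22*c*x (s(x, c) = x*x + (-11*(x + x))*c = x² + (-22*x)*c = x² - 22*c*x)
(-151 + s(R, 12))² = (-151 + 11*(11 - 22*12))² = (-151 + 11*(11 - 264))² = (-151 + 11*(-253))² = (-151 - 2783)² = (-2934)² = 8608356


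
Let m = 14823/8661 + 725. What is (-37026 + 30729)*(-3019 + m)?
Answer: 41672519589/2887 ≈ 1.4435e+7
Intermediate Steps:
m = 2098016/2887 (m = 14823*(1/8661) + 725 = 4941/2887 + 725 = 2098016/2887 ≈ 726.71)
(-37026 + 30729)*(-3019 + m) = (-37026 + 30729)*(-3019 + 2098016/2887) = -6297*(-6617837/2887) = 41672519589/2887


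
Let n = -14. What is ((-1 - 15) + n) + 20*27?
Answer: 510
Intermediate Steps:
((-1 - 15) + n) + 20*27 = ((-1 - 15) - 14) + 20*27 = (-16 - 14) + 540 = -30 + 540 = 510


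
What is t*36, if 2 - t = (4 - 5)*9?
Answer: 396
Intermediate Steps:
t = 11 (t = 2 - (4 - 5)*9 = 2 - (-1)*9 = 2 - 1*(-9) = 2 + 9 = 11)
t*36 = 11*36 = 396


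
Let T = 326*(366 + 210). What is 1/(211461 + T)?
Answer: 1/399237 ≈ 2.5048e-6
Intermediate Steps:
T = 187776 (T = 326*576 = 187776)
1/(211461 + T) = 1/(211461 + 187776) = 1/399237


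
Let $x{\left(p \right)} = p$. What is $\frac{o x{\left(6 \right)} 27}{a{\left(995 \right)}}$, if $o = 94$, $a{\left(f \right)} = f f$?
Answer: $\frac{15228}{990025} \approx 0.015381$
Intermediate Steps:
$a{\left(f \right)} = f^{2}$
$\frac{o x{\left(6 \right)} 27}{a{\left(995 \right)}} = \frac{94 \cdot 6 \cdot 27}{995^{2}} = \frac{564 \cdot 27}{990025} = 15228 \cdot \frac{1}{990025} = \frac{15228}{990025}$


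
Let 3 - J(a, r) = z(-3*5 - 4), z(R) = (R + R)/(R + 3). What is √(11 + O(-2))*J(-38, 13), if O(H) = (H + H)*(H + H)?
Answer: 15*√3/8 ≈ 3.2476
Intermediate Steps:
z(R) = 2*R/(3 + R) (z(R) = (2*R)/(3 + R) = 2*R/(3 + R))
O(H) = 4*H² (O(H) = (2*H)*(2*H) = 4*H²)
J(a, r) = 5/8 (J(a, r) = 3 - 2*(-3*5 - 4)/(3 + (-3*5 - 4)) = 3 - 2*(-15 - 4)/(3 + (-15 - 4)) = 3 - 2*(-19)/(3 - 19) = 3 - 2*(-19)/(-16) = 3 - 2*(-19)*(-1)/16 = 3 - 1*19/8 = 3 - 19/8 = 5/8)
√(11 + O(-2))*J(-38, 13) = √(11 + 4*(-2)²)*(5/8) = √(11 + 4*4)*(5/8) = √(11 + 16)*(5/8) = √27*(5/8) = (3*√3)*(5/8) = 15*√3/8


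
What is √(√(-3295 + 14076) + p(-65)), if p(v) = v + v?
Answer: √(-130 + √10781) ≈ 5.1155*I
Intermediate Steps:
p(v) = 2*v
√(√(-3295 + 14076) + p(-65)) = √(√(-3295 + 14076) + 2*(-65)) = √(√10781 - 130) = √(-130 + √10781)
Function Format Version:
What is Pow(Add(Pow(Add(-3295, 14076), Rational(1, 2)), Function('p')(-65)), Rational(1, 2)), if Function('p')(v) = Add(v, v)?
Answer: Pow(Add(-130, Pow(10781, Rational(1, 2))), Rational(1, 2)) ≈ Mul(5.1155, I)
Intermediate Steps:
Function('p')(v) = Mul(2, v)
Pow(Add(Pow(Add(-3295, 14076), Rational(1, 2)), Function('p')(-65)), Rational(1, 2)) = Pow(Add(Pow(Add(-3295, 14076), Rational(1, 2)), Mul(2, -65)), Rational(1, 2)) = Pow(Add(Pow(10781, Rational(1, 2)), -130), Rational(1, 2)) = Pow(Add(-130, Pow(10781, Rational(1, 2))), Rational(1, 2))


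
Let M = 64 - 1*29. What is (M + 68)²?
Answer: 10609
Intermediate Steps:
M = 35 (M = 64 - 29 = 35)
(M + 68)² = (35 + 68)² = 103² = 10609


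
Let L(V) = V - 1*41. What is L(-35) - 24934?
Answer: -25010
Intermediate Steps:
L(V) = -41 + V (L(V) = V - 41 = -41 + V)
L(-35) - 24934 = (-41 - 35) - 24934 = -76 - 24934 = -25010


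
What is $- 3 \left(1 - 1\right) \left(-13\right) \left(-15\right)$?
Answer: $0$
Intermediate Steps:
$- 3 \left(1 - 1\right) \left(-13\right) \left(-15\right) = \left(-3\right) 0 \left(-13\right) \left(-15\right) = 0 \left(-13\right) \left(-15\right) = 0 \left(-15\right) = 0$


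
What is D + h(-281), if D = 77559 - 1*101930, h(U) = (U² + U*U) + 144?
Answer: 133695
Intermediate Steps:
h(U) = 144 + 2*U² (h(U) = (U² + U²) + 144 = 2*U² + 144 = 144 + 2*U²)
D = -24371 (D = 77559 - 101930 = -24371)
D + h(-281) = -24371 + (144 + 2*(-281)²) = -24371 + (144 + 2*78961) = -24371 + (144 + 157922) = -24371 + 158066 = 133695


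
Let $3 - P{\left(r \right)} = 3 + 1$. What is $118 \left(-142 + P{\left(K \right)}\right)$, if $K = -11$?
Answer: $-16874$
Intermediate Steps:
$P{\left(r \right)} = -1$ ($P{\left(r \right)} = 3 - \left(3 + 1\right) = 3 - 4 = -1$)
$118 \left(-142 + P{\left(K \right)}\right) = 118 \left(-142 - 1\right) = 118 \left(-143\right) = -16874$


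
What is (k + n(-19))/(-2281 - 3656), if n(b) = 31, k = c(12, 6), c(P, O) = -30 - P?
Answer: 11/5937 ≈ 0.0018528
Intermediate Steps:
k = -42 (k = -30 - 1*12 = -30 - 12 = -42)
(k + n(-19))/(-2281 - 3656) = (-42 + 31)/(-2281 - 3656) = -11/(-5937) = -11*(-1/5937) = 11/5937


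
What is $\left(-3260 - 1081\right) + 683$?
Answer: $-3658$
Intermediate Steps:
$\left(-3260 - 1081\right) + 683 = -4341 + 683 = -3658$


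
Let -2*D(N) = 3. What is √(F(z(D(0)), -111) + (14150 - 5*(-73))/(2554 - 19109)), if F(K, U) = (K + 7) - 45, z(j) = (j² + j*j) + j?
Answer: 2*I*√98326767/3311 ≈ 5.9897*I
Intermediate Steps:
D(N) = -3/2 (D(N) = -½*3 = -3/2)
z(j) = j + 2*j² (z(j) = (j² + j²) + j = 2*j² + j = j + 2*j²)
F(K, U) = -38 + K (F(K, U) = (7 + K) - 45 = -38 + K)
√(F(z(D(0)), -111) + (14150 - 5*(-73))/(2554 - 19109)) = √((-38 - 3*(1 + 2*(-3/2))/2) + (14150 - 5*(-73))/(2554 - 19109)) = √((-38 - 3*(1 - 3)/2) + (14150 + 365)/(-16555)) = √((-38 - 3/2*(-2)) + 14515*(-1/16555)) = √((-38 + 3) - 2903/3311) = √(-35 - 2903/3311) = √(-118788/3311) = 2*I*√98326767/3311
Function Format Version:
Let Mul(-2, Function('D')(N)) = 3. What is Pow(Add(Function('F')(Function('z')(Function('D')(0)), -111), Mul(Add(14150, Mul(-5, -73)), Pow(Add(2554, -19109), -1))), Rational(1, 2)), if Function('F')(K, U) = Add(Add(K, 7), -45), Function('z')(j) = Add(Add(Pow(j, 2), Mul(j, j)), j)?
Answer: Mul(Rational(2, 3311), I, Pow(98326767, Rational(1, 2))) ≈ Mul(5.9897, I)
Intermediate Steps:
Function('D')(N) = Rational(-3, 2) (Function('D')(N) = Mul(Rational(-1, 2), 3) = Rational(-3, 2))
Function('z')(j) = Add(j, Mul(2, Pow(j, 2))) (Function('z')(j) = Add(Add(Pow(j, 2), Pow(j, 2)), j) = Add(Mul(2, Pow(j, 2)), j) = Add(j, Mul(2, Pow(j, 2))))
Function('F')(K, U) = Add(-38, K) (Function('F')(K, U) = Add(Add(7, K), -45) = Add(-38, K))
Pow(Add(Function('F')(Function('z')(Function('D')(0)), -111), Mul(Add(14150, Mul(-5, -73)), Pow(Add(2554, -19109), -1))), Rational(1, 2)) = Pow(Add(Add(-38, Mul(Rational(-3, 2), Add(1, Mul(2, Rational(-3, 2))))), Mul(Add(14150, Mul(-5, -73)), Pow(Add(2554, -19109), -1))), Rational(1, 2)) = Pow(Add(Add(-38, Mul(Rational(-3, 2), Add(1, -3))), Mul(Add(14150, 365), Pow(-16555, -1))), Rational(1, 2)) = Pow(Add(Add(-38, Mul(Rational(-3, 2), -2)), Mul(14515, Rational(-1, 16555))), Rational(1, 2)) = Pow(Add(Add(-38, 3), Rational(-2903, 3311)), Rational(1, 2)) = Pow(Add(-35, Rational(-2903, 3311)), Rational(1, 2)) = Pow(Rational(-118788, 3311), Rational(1, 2)) = Mul(Rational(2, 3311), I, Pow(98326767, Rational(1, 2)))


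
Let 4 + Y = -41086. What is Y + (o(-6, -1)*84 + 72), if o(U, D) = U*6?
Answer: -44042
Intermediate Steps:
o(U, D) = 6*U
Y = -41090 (Y = -4 - 41086 = -41090)
Y + (o(-6, -1)*84 + 72) = -41090 + ((6*(-6))*84 + 72) = -41090 + (-36*84 + 72) = -41090 + (-3024 + 72) = -41090 - 2952 = -44042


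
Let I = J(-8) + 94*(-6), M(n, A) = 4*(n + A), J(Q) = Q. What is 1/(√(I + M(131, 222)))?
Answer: √210/420 ≈ 0.034503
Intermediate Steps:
M(n, A) = 4*A + 4*n (M(n, A) = 4*(A + n) = 4*A + 4*n)
I = -572 (I = -8 + 94*(-6) = -8 - 564 = -572)
1/(√(I + M(131, 222))) = 1/(√(-572 + (4*222 + 4*131))) = 1/(√(-572 + (888 + 524))) = 1/(√(-572 + 1412)) = 1/(√840) = 1/(2*√210) = √210/420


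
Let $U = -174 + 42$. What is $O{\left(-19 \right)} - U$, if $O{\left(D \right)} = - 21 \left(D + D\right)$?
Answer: $930$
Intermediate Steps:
$O{\left(D \right)} = - 42 D$ ($O{\left(D \right)} = - 21 \cdot 2 D = - 42 D$)
$U = -132$
$O{\left(-19 \right)} - U = \left(-42\right) \left(-19\right) - -132 = 798 + 132 = 930$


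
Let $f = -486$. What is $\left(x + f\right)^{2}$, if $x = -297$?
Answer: $613089$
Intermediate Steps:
$\left(x + f\right)^{2} = \left(-297 - 486\right)^{2} = \left(-783\right)^{2} = 613089$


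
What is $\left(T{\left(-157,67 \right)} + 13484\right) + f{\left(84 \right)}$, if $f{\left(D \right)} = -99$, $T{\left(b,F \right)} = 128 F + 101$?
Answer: $22062$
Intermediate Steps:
$T{\left(b,F \right)} = 101 + 128 F$
$\left(T{\left(-157,67 \right)} + 13484\right) + f{\left(84 \right)} = \left(\left(101 + 128 \cdot 67\right) + 13484\right) - 99 = \left(\left(101 + 8576\right) + 13484\right) - 99 = \left(8677 + 13484\right) - 99 = 22161 - 99 = 22062$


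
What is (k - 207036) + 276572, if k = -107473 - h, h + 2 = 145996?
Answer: -183931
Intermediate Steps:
h = 145994 (h = -2 + 145996 = 145994)
k = -253467 (k = -107473 - 1*145994 = -107473 - 145994 = -253467)
(k - 207036) + 276572 = (-253467 - 207036) + 276572 = -460503 + 276572 = -183931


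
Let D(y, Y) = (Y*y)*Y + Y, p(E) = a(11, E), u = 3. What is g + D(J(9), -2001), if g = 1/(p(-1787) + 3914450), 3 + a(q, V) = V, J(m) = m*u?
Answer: 422982123689161/3912660 ≈ 1.0811e+8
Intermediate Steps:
J(m) = 3*m (J(m) = m*3 = 3*m)
a(q, V) = -3 + V
p(E) = -3 + E
D(y, Y) = Y + y*Y² (D(y, Y) = y*Y² + Y = Y + y*Y²)
g = 1/3912660 (g = 1/((-3 - 1787) + 3914450) = 1/(-1790 + 3914450) = 1/3912660 ≈ 2.5558e-7)
g + D(J(9), -2001) = 1/3912660 - 2001*(1 - 6003*9) = 1/3912660 - 2001*(1 - 2001*27) = 1/3912660 - 2001*(1 - 54027) = 1/3912660 - 2001*(-54026) = 1/3912660 + 108106026 = 422982123689161/3912660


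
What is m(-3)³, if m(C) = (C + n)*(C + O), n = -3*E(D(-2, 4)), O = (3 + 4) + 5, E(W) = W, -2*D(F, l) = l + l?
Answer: 531441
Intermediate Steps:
D(F, l) = -l (D(F, l) = -(l + l)/2 = -l)
O = 12 (O = 7 + 5 = 12)
n = 12 (n = -(-3)*4 = -3*(-4) = 12)
m(C) = (12 + C)² (m(C) = (C + 12)*(C + 12) = (12 + C)*(12 + C) = (12 + C)²)
m(-3)³ = (144 + (-3)² + 24*(-3))³ = (144 + 9 - 72)³ = 81³ = 531441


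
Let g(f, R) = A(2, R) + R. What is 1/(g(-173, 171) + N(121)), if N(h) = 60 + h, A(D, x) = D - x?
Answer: 1/183 ≈ 0.0054645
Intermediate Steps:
g(f, R) = 2 (g(f, R) = (2 - R) + R = 2)
1/(g(-173, 171) + N(121)) = 1/(2 + (60 + 121)) = 1/(2 + 181) = 1/183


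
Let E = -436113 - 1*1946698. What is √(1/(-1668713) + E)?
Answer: 6*I*√184310634472432277/1668713 ≈ 1543.6*I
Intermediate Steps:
E = -2382811 (E = -436113 - 1946698 = -2382811)
√(1/(-1668713) + E) = √(1/(-1668713) - 2382811) = √(-1/1668713 - 2382811) = √(-3976227692244/1668713) = 6*I*√184310634472432277/1668713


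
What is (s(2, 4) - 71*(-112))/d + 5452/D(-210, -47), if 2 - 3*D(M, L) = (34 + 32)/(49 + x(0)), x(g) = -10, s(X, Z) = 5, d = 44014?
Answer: 2339660155/44014 ≈ 53157.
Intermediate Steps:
D(M, L) = 4/39 (D(M, L) = 2/3 - (34 + 32)/(3*(49 - 10)) = 2/3 - 22/39 = 4/39)
(s(2, 4) - 71*(-112))/d + 5452/D(-210, -47) = (5 - 71*(-112))/44014 + 5452/(4/39) = (5 + 7952)*(1/44014) + 5452*(39/4) = 7957*(1/44014) + 53157 = 7957/44014 + 53157 = 2339660155/44014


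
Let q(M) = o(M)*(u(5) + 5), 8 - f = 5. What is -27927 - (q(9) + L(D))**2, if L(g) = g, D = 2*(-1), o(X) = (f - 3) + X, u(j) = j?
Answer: -35671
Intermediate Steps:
f = 3 (f = 8 - 1*5 = 8 - 5 = 3)
o(X) = X (o(X) = (3 - 3) + X = 0 + X = X)
D = -2
q(M) = 10*M (q(M) = M*(5 + 5) = M*10 = 10*M)
-27927 - (q(9) + L(D))**2 = -27927 - (10*9 - 2)**2 = -27927 - (90 - 2)**2 = -27927 - 1*88**2 = -27927 - 1*7744 = -27927 - 7744 = -35671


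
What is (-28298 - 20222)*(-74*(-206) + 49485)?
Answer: -3140651080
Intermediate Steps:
(-28298 - 20222)*(-74*(-206) + 49485) = -48520*(15244 + 49485) = -48520*64729 = -3140651080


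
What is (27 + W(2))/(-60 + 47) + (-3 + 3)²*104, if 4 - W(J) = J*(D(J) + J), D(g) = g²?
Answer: -19/13 ≈ -1.4615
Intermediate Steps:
W(J) = 4 - J*(J + J²) (W(J) = 4 - J*(J² + J) = 4 - J*(J + J²))
(27 + W(2))/(-60 + 47) + (-3 + 3)²*104 = (27 + (4 - 1*2² - 1*2³))/(-60 + 47) + (-3 + 3)²*104 = (27 + (4 - 1*4 - 1*8))/(-13) + 0²*104 = (27 + (4 - 4 - 8))*(-1/13) + 0*104 = (27 - 8)*(-1/13) + 0 = 19*(-1/13) + 0 = -19/13 + 0 = -19/13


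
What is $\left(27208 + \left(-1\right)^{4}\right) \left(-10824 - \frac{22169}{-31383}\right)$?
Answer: $- \frac{9242010912407}{31383} \approx -2.9449 \cdot 10^{8}$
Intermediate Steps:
$\left(27208 + \left(-1\right)^{4}\right) \left(-10824 - \frac{22169}{-31383}\right) = \left(27208 + 1\right) \left(-10824 - - \frac{22169}{31383}\right) = 27209 \left(-10824 + \frac{22169}{31383}\right) = 27209 \left(- \frac{339667423}{31383}\right) = - \frac{9242010912407}{31383}$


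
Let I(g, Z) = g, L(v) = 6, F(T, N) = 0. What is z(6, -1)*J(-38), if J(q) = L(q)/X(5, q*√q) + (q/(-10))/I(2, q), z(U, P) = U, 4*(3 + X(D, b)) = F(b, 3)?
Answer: -⅗ ≈ -0.60000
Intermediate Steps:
X(D, b) = -3 (X(D, b) = -3 + (¼)*0 = -3 + 0 = -3)
J(q) = -2 - q/20 (J(q) = 6/(-3) + (q/(-10))/2 = 6*(-⅓) + (q*(-⅒))*(½) = -2 - q/10*(½) = -2 - q/20)
z(6, -1)*J(-38) = 6*(-2 - 1/20*(-38)) = 6*(-2 + 19/10) = 6*(-⅒) = -⅗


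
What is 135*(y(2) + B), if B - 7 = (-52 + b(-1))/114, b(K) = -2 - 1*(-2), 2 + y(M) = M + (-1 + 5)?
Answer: 27045/19 ≈ 1423.4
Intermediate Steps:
y(M) = 2 + M (y(M) = -2 + (M + (-1 + 5)) = -2 + (M + 4) = -2 + (4 + M) = 2 + M)
b(K) = 0 (b(K) = -2 + 2 = 0)
B = 373/57 (B = 7 + (-52 + 0)/114 = 7 - 52*1/114 = 7 - 26/57 = 373/57 ≈ 6.5439)
135*(y(2) + B) = 135*((2 + 2) + 373/57) = 135*(4 + 373/57) = 135*(601/57) = 27045/19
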